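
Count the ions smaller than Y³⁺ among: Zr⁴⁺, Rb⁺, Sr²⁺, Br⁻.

Isoelectronic series (36 e⁻ each). Size is set by nuclear charge: more protons means a smaller ion. Zr⁴⁺ (Z=40), Y³⁺ (Z=39), Sr²⁺ (Z=38), Rb⁺ (Z=37), Br⁻ (Z=35).
Placing each against Y³⁺: smaller — Zr⁴⁺; larger — Sr²⁺, Rb⁺, Br⁻. So 1 is smaller.

1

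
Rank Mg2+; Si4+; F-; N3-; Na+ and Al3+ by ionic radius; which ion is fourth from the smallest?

These species are isoelectronic with 10 electrons. The only difference is the number of protons: Si4+ (Z=14), Al3+ (Z=13), Mg2+ (Z=12), Na+ (Z=11), F- (Z=9), N3- (Z=7). The strongest nuclear pull (Si4+) gives the smallest ion.
Full ascending order: Si4+ < Al3+ < Mg2+ < Na+ < F- < N3-. Counting from the smallest, position 4 is Na+.

Na+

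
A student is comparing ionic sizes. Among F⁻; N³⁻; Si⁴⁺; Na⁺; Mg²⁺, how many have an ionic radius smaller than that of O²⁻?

Each ion has 10 electrons. The ranking follows nuclear charge in reverse — greater Z gives a smaller radius. Si⁴⁺ (Z=14), Mg²⁺ (Z=12), Na⁺ (Z=11), F⁻ (Z=9), O²⁻ (Z=8), N³⁻ (Z=7).
Placing each against O²⁻: smaller — Si⁴⁺, Mg²⁺, Na⁺, F⁻; larger — N³⁻. Count: 4.

4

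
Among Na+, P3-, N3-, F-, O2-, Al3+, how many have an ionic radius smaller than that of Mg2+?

First list Z and electron count for each: Al3+ has 10 e⁻ (Z=13), Mg2+ has 10 e⁻ (Z=12), Na+ has 10 e⁻ (Z=11), F- has 10 e⁻ (Z=9), O2- has 10 e⁻ (Z=8), N3- has 10 e⁻ (Z=7), P3- has 18 e⁻ (Z=15). Al3+ < Mg2+ (both 10 e⁻, Z=13>12); Mg2+ < Na+ (isoelectronic, higher Z=12 is smaller); Na+ < F- (isoelectronic, higher Z=11 is smaller); F- < O2- (both 10 e⁻, Z=9>8); O2- < N3- (isoelectronic, higher Z=8 is smaller); N3- < P3- (same group, period 2 vs 3).
Ordering all of them (including Mg2+) by radius gives Al3+ < Mg2+ < Na+ < F- < O2- < N3- < P3-. Count: 1.

1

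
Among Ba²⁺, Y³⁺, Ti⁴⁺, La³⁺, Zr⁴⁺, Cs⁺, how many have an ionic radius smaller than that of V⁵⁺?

0

V⁵⁺: 18 e⁻, Z=23, Ti⁴⁺: 18 e⁻, Z=22, Zr⁴⁺: 36 e⁻, Z=40, Y³⁺: 36 e⁻, Z=39, La³⁺: 54 e⁻, Z=57, Ba²⁺: 54 e⁻, Z=56, Cs⁺: 54 e⁻, Z=55. V⁵⁺ < Ti⁴⁺ (both 18 e⁻, Z=23>22); Ti⁴⁺ < Zr⁴⁺ (same group, period 4 vs 5); Zr⁴⁺ < Y³⁺ (isoelectronic, higher Z=40 is smaller); Y³⁺ < La³⁺ (same group, 1 shell fewer); La³⁺ < Ba²⁺ (isoelectronic, higher Z=57 is smaller); Ba²⁺ < Cs⁺ (both 54 e⁻, Z=56>55).
Placing each against V⁵⁺: smaller — none; larger — Ti⁴⁺, Zr⁴⁺, Y³⁺, La³⁺, Ba²⁺, Cs⁺. That's 0.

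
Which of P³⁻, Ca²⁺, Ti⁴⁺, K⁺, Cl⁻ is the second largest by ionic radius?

Each ion has 18 electrons. The ranking follows nuclear charge in reverse — greater Z gives a smaller radius. Ti⁴⁺ (Z=22), Ca²⁺ (Z=20), K⁺ (Z=19), Cl⁻ (Z=17), P³⁻ (Z=15).
So the order is Ti⁴⁺ < Ca²⁺ < K⁺ < Cl⁻ < P³⁻; the 2nd-largest ion is Cl⁻.

Cl⁻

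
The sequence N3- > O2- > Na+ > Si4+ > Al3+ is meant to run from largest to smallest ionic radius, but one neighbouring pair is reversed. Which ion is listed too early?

The pair Si4+, Al3+ is the wrong way round — both have 10 electrons but Z(Si)=14 > Z(Al)=13, so Si4+ should be the smaller of the two. All other adjacent pairs agree with periodic trends, so Si4+ is the misplaced ion.

Si4+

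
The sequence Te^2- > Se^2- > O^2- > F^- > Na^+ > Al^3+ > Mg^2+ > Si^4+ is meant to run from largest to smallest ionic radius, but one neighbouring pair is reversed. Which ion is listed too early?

Al^3+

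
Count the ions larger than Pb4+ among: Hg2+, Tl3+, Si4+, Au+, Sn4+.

3

Si4+ has 10 e⁻ (Z=14), Sn4+ has 46 e⁻ (Z=50), Pb4+ has 78 e⁻ (Z=82), Tl3+ has 78 e⁻ (Z=81), Hg2+ has 78 e⁻ (Z=80), Au+ has 78 e⁻ (Z=79). Si4+ < Sn4+ (same group, 2 shells fewer); Sn4+ < Pb4+ (same group, 1 shell fewer); Pb4+ < Tl3+ (both 78 e⁻, Z=82>81); Tl3+ < Hg2+ (isoelectronic, higher Z=81 is smaller); Hg2+ < Au+ (both 78 e⁻, Z=80>79).
Overall: Si4+ < Sn4+ < Pb4+ < Tl3+ < Hg2+ < Au+. Pb4+ has 2 below it and 3 above. So 3 are larger.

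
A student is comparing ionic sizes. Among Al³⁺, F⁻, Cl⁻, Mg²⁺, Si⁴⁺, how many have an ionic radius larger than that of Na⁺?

Tabulating Z and e⁻: Si⁴⁺ (Z=14, 10 e⁻), Al³⁺ (Z=13, 10 e⁻), Mg²⁺ (Z=12, 10 e⁻), Na⁺ (Z=11, 10 e⁻), F⁻ (Z=9, 10 e⁻), Cl⁻ (Z=17, 18 e⁻). Si⁴⁺ < Al³⁺ (isoelectronic, higher Z=14 is smaller); Al³⁺ < Mg²⁺ (isoelectronic, higher Z=13 is smaller); Mg²⁺ < Na⁺ (isoelectronic, higher Z=12 is smaller); Na⁺ < F⁻ (isoelectronic, higher Z=11 is smaller); F⁻ < Cl⁻ (same group, period 2 vs 3).
Overall: Si⁴⁺ < Al³⁺ < Mg²⁺ < Na⁺ < F⁻ < Cl⁻. Na⁺ has 3 below it and 2 above. Count: 2.

2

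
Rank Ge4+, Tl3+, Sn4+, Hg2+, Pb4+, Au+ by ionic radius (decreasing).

Au+ > Hg2+ > Tl3+ > Pb4+ > Sn4+ > Ge4+

Work out protons and electrons: Ge4+: 28 e⁻, Z=32, Sn4+: 46 e⁻, Z=50, Pb4+: 78 e⁻, Z=82, Tl3+: 78 e⁻, Z=81, Hg2+: 78 e⁻, Z=80, Au+: 78 e⁻, Z=79. Ge4+ < Sn4+ (same group, period 4 vs 5); Sn4+ < Pb4+ (same group, period 5 vs 6); Pb4+ < Tl3+ (both 78 e⁻, Z=82>81); Tl3+ < Hg2+ (isoelectronic, higher Z=81 is smaller); Hg2+ < Au+ (both 78 e⁻, Z=80>79).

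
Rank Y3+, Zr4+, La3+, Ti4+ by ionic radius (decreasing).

First list Z and electron count for each: Ti4+ (Z=22, 18 e⁻), Zr4+ (Z=40, 36 e⁻), Y3+ (Z=39, 36 e⁻), La3+ (Z=57, 54 e⁻). Ti4+ < Zr4+ (same group, period 4 vs 5); Zr4+ < Y3+ (both 36 e⁻, Z=40>39); Y3+ < La3+ (same group, 1 shell fewer).

La3+ > Y3+ > Zr4+ > Ti4+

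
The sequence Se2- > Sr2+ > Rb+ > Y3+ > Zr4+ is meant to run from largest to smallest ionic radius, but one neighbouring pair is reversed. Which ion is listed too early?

Sr2+

Check each adjacent pair. Sr2+ and Rb+ are reversed: they are isoelectronic (36 e⁻) and Sr has more protons than Rb (38 vs 37), making Sr2+ smaller. No other neighbouring pair contradicts the periodic trends, so Sr2+ is the ion listed too early.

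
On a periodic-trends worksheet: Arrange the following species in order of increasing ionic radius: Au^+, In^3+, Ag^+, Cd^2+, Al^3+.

Al^3+ has 10 e⁻ (Z=13), In^3+ has 46 e⁻ (Z=49), Cd^2+ has 46 e⁻ (Z=48), Ag^+ has 46 e⁻ (Z=47), Au^+ has 78 e⁻ (Z=79). Al^3+ < In^3+ (same group, period 3 vs 5); In^3+ < Cd^2+ (both 46 e⁻, Z=49>48); Cd^2+ < Ag^+ (both 46 e⁻, Z=48>47); Ag^+ < Au^+ (same group, 1 shell fewer).

Al^3+ < In^3+ < Cd^2+ < Ag^+ < Au^+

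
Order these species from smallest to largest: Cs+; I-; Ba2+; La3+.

All of these have 54 electrons (isoelectronic). With the same electron cloud, the ion with the most protons pulls it in tightest. Nuclear charges: La3+ (Z=57), Ba2+ (Z=56), Cs+ (Z=55), I- (Z=53). Highest Z is smallest.

La3+ < Ba2+ < Cs+ < I-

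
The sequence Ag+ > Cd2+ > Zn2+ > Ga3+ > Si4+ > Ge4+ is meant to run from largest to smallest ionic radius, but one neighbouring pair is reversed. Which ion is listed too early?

Si4+

Scanning neighbour by neighbour, only Si4+/Ge4+ violates a trend: same group and charge — period 3 sits above period 4, so Si4+ is smaller. That makes Si4+ the one sitting a position early relative to where it belongs.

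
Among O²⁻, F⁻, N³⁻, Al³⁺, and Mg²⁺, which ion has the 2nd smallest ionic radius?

Mg²⁺

These species are isoelectronic with 10 electrons. The only difference is the number of protons: Al³⁺ (Z=13), Mg²⁺ (Z=12), F⁻ (Z=9), O²⁻ (Z=8), N³⁻ (Z=7). The strongest nuclear pull (Al³⁺) gives the smallest ion.
Ordering: Al³⁺ < Mg²⁺ < F⁻ < O²⁻ < N³⁻. The 2nd smallest is Mg²⁺.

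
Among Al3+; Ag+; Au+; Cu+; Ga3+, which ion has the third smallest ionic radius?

First list Z and electron count for each: Al3+ (Z=13, 10 e⁻), Ga3+ (Z=31, 28 e⁻), Cu+ (Z=29, 28 e⁻), Ag+ (Z=47, 46 e⁻), Au+ (Z=79, 78 e⁻). Al3+ < Ga3+ (same group, period 3 vs 4); Ga3+ < Cu+ (both 28 e⁻, Z=31>29); Cu+ < Ag+ (same group, 1 shell fewer); Ag+ < Au+ (same group, 1 shell fewer).
Full ascending order: Al3+ < Ga3+ < Cu+ < Ag+ < Au+. Counting from the smallest, position 3 is Cu+.

Cu+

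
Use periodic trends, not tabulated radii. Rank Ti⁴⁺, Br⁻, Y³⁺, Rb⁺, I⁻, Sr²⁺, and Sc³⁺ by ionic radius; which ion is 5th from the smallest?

Tabulating Z and e⁻: Ti⁴⁺: 18 e⁻, Z=22, Sc³⁺: 18 e⁻, Z=21, Y³⁺: 36 e⁻, Z=39, Sr²⁺: 36 e⁻, Z=38, Rb⁺: 36 e⁻, Z=37, Br⁻: 36 e⁻, Z=35, I⁻: 54 e⁻, Z=53. Ti⁴⁺ < Sc³⁺ (both 18 e⁻, Z=22>21); Sc³⁺ < Y³⁺ (same group, period 4 vs 5); Y³⁺ < Sr²⁺ (both 36 e⁻, Z=39>38); Sr²⁺ < Rb⁺ (both 36 e⁻, Z=38>37); Rb⁺ < Br⁻ (both 36 e⁻, Z=37>35); Br⁻ < I⁻ (same group, period 4 vs 5).
So the order is Ti⁴⁺ < Sc³⁺ < Y³⁺ < Sr²⁺ < Rb⁺ < Br⁻ < I⁻; the 5th-smallest ion is Rb⁺.

Rb⁺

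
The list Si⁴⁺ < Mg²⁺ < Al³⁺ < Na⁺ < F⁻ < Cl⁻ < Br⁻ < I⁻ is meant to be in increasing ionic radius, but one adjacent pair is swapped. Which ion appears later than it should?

Al³⁺

Check each adjacent pair. Mg²⁺ and Al³⁺ are reversed: both have 10 electrons but Z(Al)=13 > Z(Mg)=12, so Al³⁺ should be the smaller of the two. No other neighbouring pair contradicts the periodic trends, so Al³⁺ is the ion listed too late.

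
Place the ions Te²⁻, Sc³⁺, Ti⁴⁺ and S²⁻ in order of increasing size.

Ti⁴⁺ < Sc³⁺ < S²⁻ < Te²⁻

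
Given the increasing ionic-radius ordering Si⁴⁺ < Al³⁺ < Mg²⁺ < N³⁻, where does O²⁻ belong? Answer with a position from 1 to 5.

These species are isoelectronic with 10 electrons. The only difference is the number of protons: Si⁴⁺ (Z=14), Al³⁺ (Z=13), Mg²⁺ (Z=12), O²⁻ (Z=8), N³⁻ (Z=7). The strongest nuclear pull (Si⁴⁺) gives the smallest ion.
The complete sequence is Si⁴⁺ < Al³⁺ < Mg²⁺ < O²⁻ < N³⁻. O²⁻ sits at position 4.

4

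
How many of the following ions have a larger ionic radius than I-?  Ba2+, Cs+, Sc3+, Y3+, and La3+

First list Z and electron count for each: Sc3+ (Z=21, 18 e⁻), Y3+ (Z=39, 36 e⁻), La3+ (Z=57, 54 e⁻), Ba2+ (Z=56, 54 e⁻), Cs+ (Z=55, 54 e⁻), I- (Z=53, 54 e⁻). Sc3+ < Y3+ (same group, period 4 vs 5); Y3+ < La3+ (same group, 1 shell fewer); La3+ < Ba2+ (isoelectronic, higher Z=57 is smaller); Ba2+ < Cs+ (isoelectronic, higher Z=56 is smaller); Cs+ < I- (both 54 e⁻, Z=55>53).
Relative to I-, the ions that are larger are none. So 0 are larger.

0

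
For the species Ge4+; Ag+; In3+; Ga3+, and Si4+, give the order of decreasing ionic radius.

Tabulating Z and e⁻: Si4+ (Z=14, 10 e⁻), Ge4+ (Z=32, 28 e⁻), Ga3+ (Z=31, 28 e⁻), In3+ (Z=49, 46 e⁻), Ag+ (Z=47, 46 e⁻). Si4+ < Ge4+ (same group, period 3 vs 4); Ge4+ < Ga3+ (isoelectronic, higher Z=32 is smaller); Ga3+ < In3+ (same group, period 4 vs 5); In3+ < Ag+ (isoelectronic, higher Z=49 is smaller).

Ag+ > In3+ > Ga3+ > Ge4+ > Si4+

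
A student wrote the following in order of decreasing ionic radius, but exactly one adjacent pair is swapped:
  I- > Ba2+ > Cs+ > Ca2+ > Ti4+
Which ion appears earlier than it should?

Ba2+

Scanning neighbour by neighbour, only Ba2+/Cs+ violates a trend: both have 54 electrons but Z(Ba)=56 > Z(Cs)=55, so Ba2+ should be the smaller of the two. That makes Ba2+ the one sitting a position early relative to where it belongs.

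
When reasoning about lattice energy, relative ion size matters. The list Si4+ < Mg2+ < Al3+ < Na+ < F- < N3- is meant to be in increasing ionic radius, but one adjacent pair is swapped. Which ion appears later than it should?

Scanning neighbour by neighbour, only Mg2+/Al3+ violates a trend: both have 10 electrons but Z(Al)=13 > Z(Mg)=12, so Al3+ should be the smaller of the two. That makes Al3+ the one sitting a position late relative to where it belongs.

Al3+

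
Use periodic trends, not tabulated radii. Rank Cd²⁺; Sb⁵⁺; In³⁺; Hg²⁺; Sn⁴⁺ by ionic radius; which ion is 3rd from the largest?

In³⁺

Sb⁵⁺ has 46 e⁻ (Z=51), Sn⁴⁺ has 46 e⁻ (Z=50), In³⁺ has 46 e⁻ (Z=49), Cd²⁺ has 46 e⁻ (Z=48), Hg²⁺ has 78 e⁻ (Z=80). Sb⁵⁺ < Sn⁴⁺ (isoelectronic, higher Z=51 is smaller); Sn⁴⁺ < In³⁺ (isoelectronic, higher Z=50 is smaller); In³⁺ < Cd²⁺ (isoelectronic, higher Z=49 is smaller); Cd²⁺ < Hg²⁺ (same group, period 5 vs 6).
That gives Sb⁵⁺ < Sn⁴⁺ < In³⁺ < Cd²⁺ < Hg²⁺. From the largest end, number 3 is In³⁺.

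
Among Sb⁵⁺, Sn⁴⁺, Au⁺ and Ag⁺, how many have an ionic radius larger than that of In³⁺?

Electron counts and nuclear charges: Sb⁵⁺ has 46 e⁻ (Z=51), Sn⁴⁺ has 46 e⁻ (Z=50), In³⁺ has 46 e⁻ (Z=49), Ag⁺ has 46 e⁻ (Z=47), Au⁺ has 78 e⁻ (Z=79). Sb⁵⁺ < Sn⁴⁺ (isoelectronic, higher Z=51 is smaller); Sn⁴⁺ < In³⁺ (both 46 e⁻, Z=50>49); In³⁺ < Ag⁺ (isoelectronic, higher Z=49 is smaller); Ag⁺ < Au⁺ (same group, period 5 vs 6).
Ordering all of them (including In³⁺) by radius gives Sb⁵⁺ < Sn⁴⁺ < In³⁺ < Ag⁺ < Au⁺. So 2 are larger.

2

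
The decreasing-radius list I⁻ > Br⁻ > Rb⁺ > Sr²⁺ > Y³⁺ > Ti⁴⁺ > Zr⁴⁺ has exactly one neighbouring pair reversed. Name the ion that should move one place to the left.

Compare adjacent ions: same group and charge — period 4 sits above period 5, so Ti⁴⁺ is smaller — yet in this decreasing list Ti⁴⁺ sits before Zr⁴⁺. Nothing else is reversed, so Zr⁴⁺ should move one place to the left.

Zr⁴⁺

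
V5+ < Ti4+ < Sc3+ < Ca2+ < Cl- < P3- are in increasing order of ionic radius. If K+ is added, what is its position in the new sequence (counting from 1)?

Each ion has 18 electrons. The ranking follows nuclear charge in reverse — greater Z gives a smaller radius. V5+ (Z=23), Ti4+ (Z=22), Sc3+ (Z=21), Ca2+ (Z=20), K+ (Z=19), Cl- (Z=17), P3- (Z=15).
Merged order: V5+ < Ti4+ < Sc3+ < Ca2+ < K+ < Cl- < P3- — K+ is number 5.

5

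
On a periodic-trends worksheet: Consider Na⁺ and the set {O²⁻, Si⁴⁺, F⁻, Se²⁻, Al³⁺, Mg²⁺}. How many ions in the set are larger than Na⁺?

3

Work out protons and electrons: Si⁴⁺ (Z=14, 10 e⁻), Al³⁺ (Z=13, 10 e⁻), Mg²⁺ (Z=12, 10 e⁻), Na⁺ (Z=11, 10 e⁻), F⁻ (Z=9, 10 e⁻), O²⁻ (Z=8, 10 e⁻), Se²⁻ (Z=34, 36 e⁻). Si⁴⁺ < Al³⁺ (both 10 e⁻, Z=14>13); Al³⁺ < Mg²⁺ (isoelectronic, higher Z=13 is smaller); Mg²⁺ < Na⁺ (both 10 e⁻, Z=12>11); Na⁺ < F⁻ (isoelectronic, higher Z=11 is smaller); F⁻ < O²⁻ (both 10 e⁻, Z=9>8); O²⁻ < Se²⁻ (same group, 2 shells fewer).
Overall: Si⁴⁺ < Al³⁺ < Mg²⁺ < Na⁺ < F⁻ < O²⁻ < Se²⁻. Na⁺ has 3 below it and 3 above. That's 3.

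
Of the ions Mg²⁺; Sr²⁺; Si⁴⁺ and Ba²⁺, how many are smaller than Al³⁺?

1

Tabulating Z and e⁻: Si⁴⁺ has 10 e⁻ (Z=14), Al³⁺ has 10 e⁻ (Z=13), Mg²⁺ has 10 e⁻ (Z=12), Sr²⁺ has 36 e⁻ (Z=38), Ba²⁺ has 54 e⁻ (Z=56). Si⁴⁺ < Al³⁺ (both 10 e⁻, Z=14>13); Al³⁺ < Mg²⁺ (both 10 e⁻, Z=13>12); Mg²⁺ < Sr²⁺ (same group, period 3 vs 5); Sr²⁺ < Ba²⁺ (same group, period 5 vs 6).
Placing each against Al³⁺: smaller — Si⁴⁺; larger — Mg²⁺, Sr²⁺, Ba²⁺. So 1 is smaller.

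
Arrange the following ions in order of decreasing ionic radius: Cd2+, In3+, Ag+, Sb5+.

Ag+ > Cd2+ > In3+ > Sb5+

These species are isoelectronic with 46 electrons. The only difference is the number of protons: Sb5+ (Z=51), In3+ (Z=49), Cd2+ (Z=48), Ag+ (Z=47). The strongest nuclear pull (Sb5+) gives the smallest ion.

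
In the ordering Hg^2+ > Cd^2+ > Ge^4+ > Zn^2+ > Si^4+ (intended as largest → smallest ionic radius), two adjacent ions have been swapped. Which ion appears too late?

Zn^2+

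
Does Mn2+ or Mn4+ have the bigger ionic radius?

Mn2+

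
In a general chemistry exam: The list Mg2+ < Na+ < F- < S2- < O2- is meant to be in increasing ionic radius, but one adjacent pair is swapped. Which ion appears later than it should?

Check each adjacent pair. S2- and O2- are reversed: both in group 16 with the same charge; O2- (period 2) has the smaller radius. No other neighbouring pair contradicts the periodic trends, so O2- is the ion listed too late.

O2-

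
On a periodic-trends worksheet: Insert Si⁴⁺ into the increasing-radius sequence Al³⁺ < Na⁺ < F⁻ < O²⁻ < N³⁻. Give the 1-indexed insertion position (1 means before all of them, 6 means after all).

1

Isoelectronic series (10 e⁻ each). Size is set by nuclear charge: more protons means a smaller ion. Si⁴⁺ (Z=14), Al³⁺ (Z=13), Na⁺ (Z=11), F⁻ (Z=9), O²⁻ (Z=8), N³⁻ (Z=7).
Putting Si⁴⁺ in gives Si⁴⁺ < Al³⁺ < Na⁺ < F⁻ < O²⁻ < N³⁻; it lands at slot 1.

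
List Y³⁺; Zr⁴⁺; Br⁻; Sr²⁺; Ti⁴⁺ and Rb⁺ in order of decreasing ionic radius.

Br⁻ > Rb⁺ > Sr²⁺ > Y³⁺ > Zr⁴⁺ > Ti⁴⁺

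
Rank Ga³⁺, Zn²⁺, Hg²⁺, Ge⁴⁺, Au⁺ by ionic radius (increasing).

Ge⁴⁺ < Ga³⁺ < Zn²⁺ < Hg²⁺ < Au⁺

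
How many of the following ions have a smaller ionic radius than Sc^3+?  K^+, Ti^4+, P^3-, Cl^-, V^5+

These species are isoelectronic with 18 electrons. The only difference is the number of protons: V^5+ (Z=23), Ti^4+ (Z=22), Sc^3+ (Z=21), K^+ (Z=19), Cl^- (Z=17), P^3- (Z=15). The strongest nuclear pull (V^5+) gives the smallest ion.
Placing each against Sc^3+: smaller — V^5+, Ti^4+; larger — K^+, Cl^-, P^3-. So 2 are smaller.

2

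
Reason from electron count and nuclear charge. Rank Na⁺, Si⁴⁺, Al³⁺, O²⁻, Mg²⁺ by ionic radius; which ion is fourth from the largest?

These species are isoelectronic with 10 electrons. The only difference is the number of protons: Si⁴⁺ (Z=14), Al³⁺ (Z=13), Mg²⁺ (Z=12), Na⁺ (Z=11), O²⁻ (Z=8). The strongest nuclear pull (Si⁴⁺) gives the smallest ion.
Full ascending order: Si⁴⁺ < Al³⁺ < Mg²⁺ < Na⁺ < O²⁻. Counting from the largest, position 4 is Al³⁺.

Al³⁺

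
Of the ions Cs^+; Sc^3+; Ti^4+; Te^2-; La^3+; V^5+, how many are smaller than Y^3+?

V^5+ has 18 e⁻ (Z=23), Ti^4+ has 18 e⁻ (Z=22), Sc^3+ has 18 e⁻ (Z=21), Y^3+ has 36 e⁻ (Z=39), La^3+ has 54 e⁻ (Z=57), Cs^+ has 54 e⁻ (Z=55), Te^2- has 54 e⁻ (Z=52). V^5+ < Ti^4+ (isoelectronic, higher Z=23 is smaller); Ti^4+ < Sc^3+ (isoelectronic, higher Z=22 is smaller); Sc^3+ < Y^3+ (same group, period 4 vs 5); Y^3+ < La^3+ (same group, 1 shell fewer); La^3+ < Cs^+ (both 54 e⁻, Z=57>55); Cs^+ < Te^2- (isoelectronic, higher Z=55 is smaller).
Relative to Y^3+, the ions that are smaller are V^5+, Ti^4+, Sc^3+. So 3 are smaller.

3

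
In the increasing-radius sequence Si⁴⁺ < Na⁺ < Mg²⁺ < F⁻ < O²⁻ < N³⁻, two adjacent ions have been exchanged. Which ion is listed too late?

Mg²⁺

Check each adjacent pair. Na⁺ and Mg²⁺ are reversed: Mg²⁺ and Na⁺ share 10 electrons; the higher nuclear charge on Mg (Z=12) contracts it more, so Mg²⁺ < Na⁺. No other neighbouring pair contradicts the periodic trends, so Mg²⁺ is the ion listed too late.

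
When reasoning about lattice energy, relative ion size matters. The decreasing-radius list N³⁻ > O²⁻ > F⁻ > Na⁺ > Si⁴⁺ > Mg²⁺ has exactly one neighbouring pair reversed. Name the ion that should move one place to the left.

Check each adjacent pair. Si⁴⁺ and Mg²⁺ are reversed: they are isoelectronic (10 e⁻) and Si has more protons than Mg (14 vs 12), making Si⁴⁺ smaller. No other neighbouring pair contradicts the periodic trends, so Mg²⁺ is the ion listed too late.

Mg²⁺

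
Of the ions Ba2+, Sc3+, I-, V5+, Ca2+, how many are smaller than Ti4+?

V5+: 18 e⁻, Z=23, Ti4+: 18 e⁻, Z=22, Sc3+: 18 e⁻, Z=21, Ca2+: 18 e⁻, Z=20, Ba2+: 54 e⁻, Z=56, I-: 54 e⁻, Z=53. V5+ < Ti4+ (both 18 e⁻, Z=23>22); Ti4+ < Sc3+ (isoelectronic, higher Z=22 is smaller); Sc3+ < Ca2+ (both 18 e⁻, Z=21>20); Ca2+ < Ba2+ (same group, period 4 vs 6); Ba2+ < I- (both 54 e⁻, Z=56>53).
Relative to Ti4+, the ions that are smaller are V5+. Count: 1.

1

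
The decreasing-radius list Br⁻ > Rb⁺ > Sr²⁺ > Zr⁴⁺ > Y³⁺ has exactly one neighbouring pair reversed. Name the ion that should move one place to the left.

Check each adjacent pair. Zr⁴⁺ and Y³⁺ are reversed: Zr⁴⁺ and Y³⁺ share 36 electrons; the higher nuclear charge on Zr (Z=40) contracts it more, so Zr⁴⁺ < Y³⁺. No other neighbouring pair contradicts the periodic trends, so Y³⁺ is the ion listed too late.

Y³⁺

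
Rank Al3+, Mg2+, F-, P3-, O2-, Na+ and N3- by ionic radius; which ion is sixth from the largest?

Electron counts and nuclear charges: Al3+: 10 e⁻, Z=13, Mg2+: 10 e⁻, Z=12, Na+: 10 e⁻, Z=11, F-: 10 e⁻, Z=9, O2-: 10 e⁻, Z=8, N3-: 10 e⁻, Z=7, P3-: 18 e⁻, Z=15. Al3+ < Mg2+ (both 10 e⁻, Z=13>12); Mg2+ < Na+ (both 10 e⁻, Z=12>11); Na+ < F- (isoelectronic, higher Z=11 is smaller); F- < O2- (both 10 e⁻, Z=9>8); O2- < N3- (both 10 e⁻, Z=8>7); N3- < P3- (same group, 1 shell fewer).
That gives Al3+ < Mg2+ < Na+ < F- < O2- < N3- < P3-. From the largest end, number 6 is Mg2+.

Mg2+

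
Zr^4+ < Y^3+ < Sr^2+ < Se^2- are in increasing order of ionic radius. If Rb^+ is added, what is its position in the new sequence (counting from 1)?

All of these have 36 electrons (isoelectronic). With the same electron cloud, the ion with the most protons pulls it in tightest. Nuclear charges: Zr^4+ (Z=40), Y^3+ (Z=39), Sr^2+ (Z=38), Rb^+ (Z=37), Se^2- (Z=34). Highest Z is smallest.
Merged order: Zr^4+ < Y^3+ < Sr^2+ < Rb^+ < Se^2- — Rb^+ is number 4.

4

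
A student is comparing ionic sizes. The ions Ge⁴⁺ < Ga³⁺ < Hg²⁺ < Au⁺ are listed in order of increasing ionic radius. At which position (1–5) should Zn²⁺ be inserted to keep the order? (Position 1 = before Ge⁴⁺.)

First list Z and electron count for each: Ge⁴⁺ (Z=32, 28 e⁻), Ga³⁺ (Z=31, 28 e⁻), Zn²⁺ (Z=30, 28 e⁻), Hg²⁺ (Z=80, 78 e⁻), Au⁺ (Z=79, 78 e⁻). Ge⁴⁺ < Ga³⁺ (both 28 e⁻, Z=32>31); Ga³⁺ < Zn²⁺ (isoelectronic, higher Z=31 is smaller); Zn²⁺ < Hg²⁺ (same group, 2 shells fewer); Hg²⁺ < Au⁺ (isoelectronic, higher Z=80 is smaller).
The complete sequence is Ge⁴⁺ < Ga³⁺ < Zn²⁺ < Hg²⁺ < Au⁺. Zn²⁺ sits at position 3.

3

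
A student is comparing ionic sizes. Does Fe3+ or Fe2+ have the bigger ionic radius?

Fe2+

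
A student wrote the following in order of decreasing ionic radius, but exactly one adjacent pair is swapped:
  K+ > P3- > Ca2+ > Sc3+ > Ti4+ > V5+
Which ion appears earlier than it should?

Scanning neighbour by neighbour, only K+/P3- violates a trend: they are isoelectronic (18 e⁻) and K has more protons than P (19 vs 15), making K+ smaller. That makes K+ the one sitting a position early relative to where it belongs.

K+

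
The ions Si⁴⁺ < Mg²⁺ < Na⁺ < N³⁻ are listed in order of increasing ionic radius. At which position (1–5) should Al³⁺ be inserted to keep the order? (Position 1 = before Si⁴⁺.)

Isoelectronic series (10 e⁻ each). Size is set by nuclear charge: more protons means a smaller ion. Si⁴⁺ (Z=14), Al³⁺ (Z=13), Mg²⁺ (Z=12), Na⁺ (Z=11), N³⁻ (Z=7).
Putting Al³⁺ in gives Si⁴⁺ < Al³⁺ < Mg²⁺ < Na⁺ < N³⁻; it lands at slot 2.

2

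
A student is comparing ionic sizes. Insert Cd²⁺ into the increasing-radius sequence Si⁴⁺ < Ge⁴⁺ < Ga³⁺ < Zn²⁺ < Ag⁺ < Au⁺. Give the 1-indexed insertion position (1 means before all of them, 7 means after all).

Si⁴⁺: 10 e⁻, Z=14, Ge⁴⁺: 28 e⁻, Z=32, Ga³⁺: 28 e⁻, Z=31, Zn²⁺: 28 e⁻, Z=30, Cd²⁺: 46 e⁻, Z=48, Ag⁺: 46 e⁻, Z=47, Au⁺: 78 e⁻, Z=79. Si⁴⁺ < Ge⁴⁺ (same group, period 3 vs 4); Ge⁴⁺ < Ga³⁺ (isoelectronic, higher Z=32 is smaller); Ga³⁺ < Zn²⁺ (both 28 e⁻, Z=31>30); Zn²⁺ < Cd²⁺ (same group, period 4 vs 5); Cd²⁺ < Ag⁺ (both 46 e⁻, Z=48>47); Ag⁺ < Au⁺ (same group, 1 shell fewer).
Merged order: Si⁴⁺ < Ge⁴⁺ < Ga³⁺ < Zn²⁺ < Cd²⁺ < Ag⁺ < Au⁺ — Cd²⁺ is number 5.

5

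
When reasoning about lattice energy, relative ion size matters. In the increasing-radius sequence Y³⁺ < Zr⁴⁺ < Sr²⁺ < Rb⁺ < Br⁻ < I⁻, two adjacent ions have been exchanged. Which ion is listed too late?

Scanning neighbour by neighbour, only Y³⁺/Zr⁴⁺ violates a trend: Zr⁴⁺ and Y³⁺ share 36 electrons; the higher nuclear charge on Zr (Z=40) contracts it more, so Zr⁴⁺ < Y³⁺. That makes Zr⁴⁺ the one sitting a position late relative to where it belongs.

Zr⁴⁺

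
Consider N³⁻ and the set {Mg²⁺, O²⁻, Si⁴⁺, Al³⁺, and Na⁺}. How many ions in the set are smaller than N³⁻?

All of these have 10 electrons (isoelectronic). With the same electron cloud, the ion with the most protons pulls it in tightest. Nuclear charges: Si⁴⁺ (Z=14), Al³⁺ (Z=13), Mg²⁺ (Z=12), Na⁺ (Z=11), O²⁻ (Z=8), N³⁻ (Z=7). Highest Z is smallest.
Overall: Si⁴⁺ < Al³⁺ < Mg²⁺ < Na⁺ < O²⁻ < N³⁻. N³⁻ has 5 below it and 0 above. Count: 5.

5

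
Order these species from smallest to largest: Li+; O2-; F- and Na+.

Li+ < Na+ < F- < O2-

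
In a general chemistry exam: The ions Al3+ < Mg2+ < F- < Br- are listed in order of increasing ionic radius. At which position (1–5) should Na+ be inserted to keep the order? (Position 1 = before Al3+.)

Tabulating Z and e⁻: Al3+: 10 e⁻, Z=13, Mg2+: 10 e⁻, Z=12, Na+: 10 e⁻, Z=11, F-: 10 e⁻, Z=9, Br-: 36 e⁻, Z=35. Al3+ < Mg2+ (isoelectronic, higher Z=13 is smaller); Mg2+ < Na+ (both 10 e⁻, Z=12>11); Na+ < F- (isoelectronic, higher Z=11 is smaller); F- < Br- (same group, period 2 vs 4).
The complete sequence is Al3+ < Mg2+ < Na+ < F- < Br-. Na+ sits at position 3.

3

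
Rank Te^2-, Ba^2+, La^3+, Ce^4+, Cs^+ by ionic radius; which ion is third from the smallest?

Ba^2+

These species are isoelectronic with 54 electrons. The only difference is the number of protons: Ce^4+ (Z=58), La^3+ (Z=57), Ba^2+ (Z=56), Cs^+ (Z=55), Te^2- (Z=52). The strongest nuclear pull (Ce^4+) gives the smallest ion.
Ordering: Ce^4+ < La^3+ < Ba^2+ < Cs^+ < Te^2-. The third smallest is Ba^2+.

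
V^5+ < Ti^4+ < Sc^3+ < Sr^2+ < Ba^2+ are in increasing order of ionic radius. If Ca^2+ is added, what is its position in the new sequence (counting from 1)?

4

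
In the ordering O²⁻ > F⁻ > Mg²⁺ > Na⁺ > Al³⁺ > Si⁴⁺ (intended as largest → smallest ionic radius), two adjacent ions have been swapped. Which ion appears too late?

Na⁺

Compare adjacent ions: Mg²⁺ and Na⁺ share 10 electrons; the higher nuclear charge on Mg (Z=12) contracts it more, so Mg²⁺ < Na⁺ — yet in this decreasing list Mg²⁺ sits before Na⁺. Nothing else is reversed, so Na⁺ should move one place to the left.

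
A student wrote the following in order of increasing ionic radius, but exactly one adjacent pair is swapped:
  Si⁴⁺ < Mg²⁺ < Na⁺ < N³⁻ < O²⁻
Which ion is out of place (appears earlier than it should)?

N³⁻

The pair N³⁻, O²⁻ is the wrong way round — both have 10 electrons but Z(O)=8 > Z(N)=7, so O²⁻ should be the smaller of the two. All other adjacent pairs agree with periodic trends, so N³⁻ is the misplaced ion.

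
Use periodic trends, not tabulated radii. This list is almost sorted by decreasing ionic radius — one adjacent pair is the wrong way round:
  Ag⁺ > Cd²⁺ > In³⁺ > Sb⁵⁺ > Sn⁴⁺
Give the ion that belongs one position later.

The pair Sb⁵⁺, Sn⁴⁺ is the wrong way round — they are isoelectronic (46 e⁻) and Sb has more protons than Sn (51 vs 50), making Sb⁵⁺ smaller. All other adjacent pairs agree with periodic trends, so Sb⁵⁺ is the misplaced ion.

Sb⁵⁺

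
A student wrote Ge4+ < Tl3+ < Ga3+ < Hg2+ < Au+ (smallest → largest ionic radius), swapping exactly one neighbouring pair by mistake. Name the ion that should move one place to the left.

Ga3+

Check each adjacent pair. Tl3+ and Ga3+ are reversed: both in group 13 with the same charge; Ga3+ (period 4) has the smaller radius. No other neighbouring pair contradicts the periodic trends, so Ga3+ is the ion listed too late.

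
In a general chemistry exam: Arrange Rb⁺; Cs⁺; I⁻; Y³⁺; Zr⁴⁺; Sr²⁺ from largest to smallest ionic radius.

I⁻ > Cs⁺ > Rb⁺ > Sr²⁺ > Y³⁺ > Zr⁴⁺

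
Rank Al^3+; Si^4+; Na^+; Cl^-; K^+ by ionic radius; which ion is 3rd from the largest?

Na^+

Si^4+ (Z=14, 10 e⁻), Al^3+ (Z=13, 10 e⁻), Na^+ (Z=11, 10 e⁻), K^+ (Z=19, 18 e⁻), Cl^- (Z=17, 18 e⁻). Si^4+ < Al^3+ (isoelectronic, higher Z=14 is smaller); Al^3+ < Na^+ (isoelectronic, higher Z=13 is smaller); Na^+ < K^+ (same group, period 3 vs 4); K^+ < Cl^- (both 18 e⁻, Z=19>17).
Ordering: Si^4+ < Al^3+ < Na^+ < K^+ < Cl^-. The 3rd largest is Na^+.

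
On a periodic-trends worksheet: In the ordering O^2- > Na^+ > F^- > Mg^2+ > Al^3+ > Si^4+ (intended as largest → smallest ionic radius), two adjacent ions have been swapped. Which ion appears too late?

The pair Na^+, F^- is the wrong way round — Na^+ and F^- share 10 electrons; the higher nuclear charge on Na (Z=11) contracts it more, so Na^+ < F^-. All other adjacent pairs agree with periodic trends, so F^- is the misplaced ion.

F^-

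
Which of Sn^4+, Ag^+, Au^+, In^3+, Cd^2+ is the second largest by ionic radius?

Ag^+

Electron counts and nuclear charges: Sn^4+ has 46 e⁻ (Z=50), In^3+ has 46 e⁻ (Z=49), Cd^2+ has 46 e⁻ (Z=48), Ag^+ has 46 e⁻ (Z=47), Au^+ has 78 e⁻ (Z=79). Sn^4+ < In^3+ (both 46 e⁻, Z=50>49); In^3+ < Cd^2+ (both 46 e⁻, Z=49>48); Cd^2+ < Ag^+ (isoelectronic, higher Z=48 is smaller); Ag^+ < Au^+ (same group, period 5 vs 6).
So the order is Sn^4+ < In^3+ < Cd^2+ < Ag^+ < Au^+; the 2nd-largest ion is Ag^+.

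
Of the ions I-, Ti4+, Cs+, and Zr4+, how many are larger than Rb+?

Tabulating Z and e⁻: Ti4+ (Z=22, 18 e⁻), Zr4+ (Z=40, 36 e⁻), Rb+ (Z=37, 36 e⁻), Cs+ (Z=55, 54 e⁻), I- (Z=53, 54 e⁻). Ti4+ < Zr4+ (same group, period 4 vs 5); Zr4+ < Rb+ (both 36 e⁻, Z=40>37); Rb+ < Cs+ (same group, 1 shell fewer); Cs+ < I- (both 54 e⁻, Z=55>53).
Relative to Rb+, the ions that are larger are Cs+, I-. Count: 2.

2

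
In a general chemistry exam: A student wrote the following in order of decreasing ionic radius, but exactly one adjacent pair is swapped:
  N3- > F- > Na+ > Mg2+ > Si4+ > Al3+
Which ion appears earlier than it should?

Si4+

Check each adjacent pair. Si4+ and Al3+ are reversed: Si4+ and Al3+ share 10 electrons; the higher nuclear charge on Si (Z=14) contracts it more, so Si4+ < Al3+. No other neighbouring pair contradicts the periodic trends, so Si4+ is the ion listed too early.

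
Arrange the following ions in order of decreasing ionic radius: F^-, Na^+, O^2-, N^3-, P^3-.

Work out protons and electrons: Na^+ (Z=11, 10 e⁻), F^- (Z=9, 10 e⁻), O^2- (Z=8, 10 e⁻), N^3- (Z=7, 10 e⁻), P^3- (Z=15, 18 e⁻). Na^+ < F^- (both 10 e⁻, Z=11>9); F^- < O^2- (both 10 e⁻, Z=9>8); O^2- < N^3- (isoelectronic, higher Z=8 is smaller); N^3- < P^3- (same group, period 2 vs 3).

P^3- > N^3- > O^2- > F^- > Na^+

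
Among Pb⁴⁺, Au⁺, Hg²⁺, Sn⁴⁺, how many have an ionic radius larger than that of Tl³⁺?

2

Tabulating Z and e⁻: Sn⁴⁺ (Z=50, 46 e⁻), Pb⁴⁺ (Z=82, 78 e⁻), Tl³⁺ (Z=81, 78 e⁻), Hg²⁺ (Z=80, 78 e⁻), Au⁺ (Z=79, 78 e⁻). Sn⁴⁺ < Pb⁴⁺ (same group, 1 shell fewer); Pb⁴⁺ < Tl³⁺ (both 78 e⁻, Z=82>81); Tl³⁺ < Hg²⁺ (both 78 e⁻, Z=81>80); Hg²⁺ < Au⁺ (both 78 e⁻, Z=80>79).
Ordering all of them (including Tl³⁺) by radius gives Sn⁴⁺ < Pb⁴⁺ < Tl³⁺ < Hg²⁺ < Au⁺. Count: 2.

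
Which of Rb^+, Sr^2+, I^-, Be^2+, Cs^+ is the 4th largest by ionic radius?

First list Z and electron count for each: Be^2+: 2 e⁻, Z=4, Sr^2+: 36 e⁻, Z=38, Rb^+: 36 e⁻, Z=37, Cs^+: 54 e⁻, Z=55, I^-: 54 e⁻, Z=53. Be^2+ < Sr^2+ (same group, 3 shells fewer); Sr^2+ < Rb^+ (isoelectronic, higher Z=38 is smaller); Rb^+ < Cs^+ (same group, 1 shell fewer); Cs^+ < I^- (isoelectronic, higher Z=55 is smaller).
Full ascending order: Be^2+ < Sr^2+ < Rb^+ < Cs^+ < I^-. Counting from the largest, position 4 is Sr^2+.

Sr^2+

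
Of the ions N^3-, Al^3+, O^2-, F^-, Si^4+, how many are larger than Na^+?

3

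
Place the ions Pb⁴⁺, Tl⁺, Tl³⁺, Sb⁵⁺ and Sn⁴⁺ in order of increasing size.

Sb⁵⁺ < Sn⁴⁺ < Pb⁴⁺ < Tl³⁺ < Tl⁺

First list Z and electron count for each: Sb⁵⁺ (Z=51, 46 e⁻), Sn⁴⁺ (Z=50, 46 e⁻), Pb⁴⁺ (Z=82, 78 e⁻), Tl³⁺ (Z=81, 78 e⁻), Tl⁺ (Z=81, 80 e⁻). Sb⁵⁺ < Sn⁴⁺ (both 46 e⁻, Z=51>50); Sn⁴⁺ < Pb⁴⁺ (same group, period 5 vs 6); Pb⁴⁺ < Tl³⁺ (both 78 e⁻, Z=82>81); Tl³⁺ < Tl⁺ (same element, +3 vs +1).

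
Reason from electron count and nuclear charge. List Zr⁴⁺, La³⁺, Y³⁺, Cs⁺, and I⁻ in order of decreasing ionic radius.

Zr⁴⁺: 36 e⁻, Z=40, Y³⁺: 36 e⁻, Z=39, La³⁺: 54 e⁻, Z=57, Cs⁺: 54 e⁻, Z=55, I⁻: 54 e⁻, Z=53. Zr⁴⁺ < Y³⁺ (isoelectronic, higher Z=40 is smaller); Y³⁺ < La³⁺ (same group, period 5 vs 6); La³⁺ < Cs⁺ (both 54 e⁻, Z=57>55); Cs⁺ < I⁻ (isoelectronic, higher Z=55 is smaller).

I⁻ > Cs⁺ > La³⁺ > Y³⁺ > Zr⁴⁺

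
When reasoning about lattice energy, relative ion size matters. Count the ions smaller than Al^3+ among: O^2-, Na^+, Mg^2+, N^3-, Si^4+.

1

Isoelectronic series (10 e⁻ each). Size is set by nuclear charge: more protons means a smaller ion. Si^4+ (Z=14), Al^3+ (Z=13), Mg^2+ (Z=12), Na^+ (Z=11), O^2- (Z=8), N^3- (Z=7).
Ordering all of them (including Al^3+) by radius gives Si^4+ < Al^3+ < Mg^2+ < Na^+ < O^2- < N^3-. Count: 1.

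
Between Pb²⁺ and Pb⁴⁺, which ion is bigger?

Pb²⁺

Same element, different charge: the more highly charged cation has fewer electrons and a greater effective nuclear charge per electron, making Pb⁴⁺ the smallest.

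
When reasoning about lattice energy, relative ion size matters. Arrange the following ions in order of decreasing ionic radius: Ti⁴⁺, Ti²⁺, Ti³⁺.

Ti²⁺ > Ti³⁺ > Ti⁴⁺

For a single element, ionic radius drops as positive charge rises — Ti⁴⁺ < Ti²⁺.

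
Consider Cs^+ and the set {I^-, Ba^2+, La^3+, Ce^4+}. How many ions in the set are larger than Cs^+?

1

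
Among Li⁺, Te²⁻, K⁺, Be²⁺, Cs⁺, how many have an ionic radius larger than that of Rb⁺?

2

Tabulating Z and e⁻: Be²⁺: 2 e⁻, Z=4, Li⁺: 2 e⁻, Z=3, K⁺: 18 e⁻, Z=19, Rb⁺: 36 e⁻, Z=37, Cs⁺: 54 e⁻, Z=55, Te²⁻: 54 e⁻, Z=52. Be²⁺ < Li⁺ (isoelectronic, higher Z=4 is smaller); Li⁺ < K⁺ (same group, 2 shells fewer); K⁺ < Rb⁺ (same group, 1 shell fewer); Rb⁺ < Cs⁺ (same group, 1 shell fewer); Cs⁺ < Te²⁻ (isoelectronic, higher Z=55 is smaller).
Ordering all of them (including Rb⁺) by radius gives Be²⁺ < Li⁺ < K⁺ < Rb⁺ < Cs⁺ < Te²⁻. So 2 are larger.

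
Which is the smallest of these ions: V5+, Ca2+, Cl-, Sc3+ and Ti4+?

All of these have 18 electrons (isoelectronic). With the same electron cloud, the ion with the most protons pulls it in tightest. Nuclear charges: V5+ (Z=23), Ti4+ (Z=22), Sc3+ (Z=21), Ca2+ (Z=20), Cl- (Z=17). Highest Z is smallest.

V5+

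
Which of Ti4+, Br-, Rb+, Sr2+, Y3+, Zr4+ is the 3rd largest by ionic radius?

Electron counts and nuclear charges: Ti4+ (Z=22, 18 e⁻), Zr4+ (Z=40, 36 e⁻), Y3+ (Z=39, 36 e⁻), Sr2+ (Z=38, 36 e⁻), Rb+ (Z=37, 36 e⁻), Br- (Z=35, 36 e⁻). Ti4+ < Zr4+ (same group, period 4 vs 5); Zr4+ < Y3+ (isoelectronic, higher Z=40 is smaller); Y3+ < Sr2+ (isoelectronic, higher Z=39 is smaller); Sr2+ < Rb+ (isoelectronic, higher Z=38 is smaller); Rb+ < Br- (isoelectronic, higher Z=37 is smaller).
So the order is Ti4+ < Zr4+ < Y3+ < Sr2+ < Rb+ < Br-; the 3rd-largest ion is Sr2+.

Sr2+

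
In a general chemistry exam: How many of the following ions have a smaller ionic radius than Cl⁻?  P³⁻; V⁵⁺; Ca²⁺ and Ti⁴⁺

3

These species are isoelectronic with 18 electrons. The only difference is the number of protons: V⁵⁺ (Z=23), Ti⁴⁺ (Z=22), Ca²⁺ (Z=20), Cl⁻ (Z=17), P³⁻ (Z=15). The strongest nuclear pull (V⁵⁺) gives the smallest ion.
Overall: V⁵⁺ < Ti⁴⁺ < Ca²⁺ < Cl⁻ < P³⁻. Cl⁻ has 3 below it and 1 above. Count: 3.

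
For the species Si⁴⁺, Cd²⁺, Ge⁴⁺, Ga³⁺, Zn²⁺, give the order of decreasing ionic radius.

First list Z and electron count for each: Si⁴⁺ has 10 e⁻ (Z=14), Ge⁴⁺ has 28 e⁻ (Z=32), Ga³⁺ has 28 e⁻ (Z=31), Zn²⁺ has 28 e⁻ (Z=30), Cd²⁺ has 46 e⁻ (Z=48). Si⁴⁺ < Ge⁴⁺ (same group, period 3 vs 4); Ge⁴⁺ < Ga³⁺ (both 28 e⁻, Z=32>31); Ga³⁺ < Zn²⁺ (isoelectronic, higher Z=31 is smaller); Zn²⁺ < Cd²⁺ (same group, period 4 vs 5).

Cd²⁺ > Zn²⁺ > Ga³⁺ > Ge⁴⁺ > Si⁴⁺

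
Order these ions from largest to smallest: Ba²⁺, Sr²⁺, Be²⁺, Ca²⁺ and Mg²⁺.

Ba²⁺ > Sr²⁺ > Ca²⁺ > Mg²⁺ > Be²⁺

All are in the same group with charge +2. Radius grows down the group as n (the outermost shell) increases.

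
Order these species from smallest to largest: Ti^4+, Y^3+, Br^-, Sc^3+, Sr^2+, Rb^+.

Ti^4+ < Sc^3+ < Y^3+ < Sr^2+ < Rb^+ < Br^-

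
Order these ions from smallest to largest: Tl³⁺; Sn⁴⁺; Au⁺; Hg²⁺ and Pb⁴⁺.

Sn⁴⁺ < Pb⁴⁺ < Tl³⁺ < Hg²⁺ < Au⁺

First list Z and electron count for each: Sn⁴⁺ has 46 e⁻ (Z=50), Pb⁴⁺ has 78 e⁻ (Z=82), Tl³⁺ has 78 e⁻ (Z=81), Hg²⁺ has 78 e⁻ (Z=80), Au⁺ has 78 e⁻ (Z=79). Sn⁴⁺ < Pb⁴⁺ (same group, 1 shell fewer); Pb⁴⁺ < Tl³⁺ (both 78 e⁻, Z=82>81); Tl³⁺ < Hg²⁺ (isoelectronic, higher Z=81 is smaller); Hg²⁺ < Au⁺ (isoelectronic, higher Z=80 is smaller).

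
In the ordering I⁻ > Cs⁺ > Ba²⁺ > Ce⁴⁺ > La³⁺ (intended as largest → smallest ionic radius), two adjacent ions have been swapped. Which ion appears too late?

The pair Ce⁴⁺, La³⁺ is the wrong way round — Ce⁴⁺ and La³⁺ share 54 electrons; the higher nuclear charge on Ce (Z=58) contracts it more, so Ce⁴⁺ < La³⁺. All other adjacent pairs agree with periodic trends, so La³⁺ is the misplaced ion.

La³⁺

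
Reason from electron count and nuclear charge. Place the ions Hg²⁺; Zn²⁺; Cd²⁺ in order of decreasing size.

Hg²⁺ > Cd²⁺ > Zn²⁺

These ions sit in one column with identical charge. Each step down the periodic table adds a principal shell, increasing the radius.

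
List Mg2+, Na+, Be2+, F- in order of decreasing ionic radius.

F- > Na+ > Mg2+ > Be2+

Work out protons and electrons: Be2+ (Z=4, 2 e⁻), Mg2+ (Z=12, 10 e⁻), Na+ (Z=11, 10 e⁻), F- (Z=9, 10 e⁻). Be2+ < Mg2+ (same group, period 2 vs 3); Mg2+ < Na+ (both 10 e⁻, Z=12>11); Na+ < F- (both 10 e⁻, Z=11>9).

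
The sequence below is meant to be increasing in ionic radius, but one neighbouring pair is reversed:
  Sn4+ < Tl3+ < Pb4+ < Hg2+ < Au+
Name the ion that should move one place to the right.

Tl3+

Compare adjacent ions: Pb4+ and Tl3+ share 78 electrons; the higher nuclear charge on Pb (Z=82) contracts it more, so Pb4+ < Tl3+ — yet in this increasing list Tl3+ sits before Pb4+. Nothing else is reversed, so Tl3+ should move one place to the right.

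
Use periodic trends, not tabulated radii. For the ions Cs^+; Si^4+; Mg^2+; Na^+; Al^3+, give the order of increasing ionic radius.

Si^4+ < Al^3+ < Mg^2+ < Na^+ < Cs^+

Tabulating Z and e⁻: Si^4+ (Z=14, 10 e⁻), Al^3+ (Z=13, 10 e⁻), Mg^2+ (Z=12, 10 e⁻), Na^+ (Z=11, 10 e⁻), Cs^+ (Z=55, 54 e⁻). Si^4+ < Al^3+ (both 10 e⁻, Z=14>13); Al^3+ < Mg^2+ (isoelectronic, higher Z=13 is smaller); Mg^2+ < Na^+ (isoelectronic, higher Z=12 is smaller); Na^+ < Cs^+ (same group, 3 shells fewer).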